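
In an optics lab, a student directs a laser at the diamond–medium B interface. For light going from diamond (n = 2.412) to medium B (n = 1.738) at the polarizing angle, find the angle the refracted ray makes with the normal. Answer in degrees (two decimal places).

First find Brewster's angle: tan θ_B = 1.738/2.412 = 0.7206, giving θ_B = 35.78°.
Since θ_B + θ_t = 90° at Brewster incidence, θ_t = 90° − 35.78° = 54.22°.

θ_t ≈ 54.22°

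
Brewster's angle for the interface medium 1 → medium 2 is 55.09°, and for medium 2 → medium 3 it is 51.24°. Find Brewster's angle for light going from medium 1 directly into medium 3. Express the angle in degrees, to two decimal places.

n₂/n₁ = tan 55.09° = 1.4329 and n₃/n₂ = tan 51.24° = 1.2455.
Multiplying, n₃/n₁ = 1.4329 × 1.2455 = 1.7848, and θ_B(1→3) = arctan 1.7848 = 60.74°.

θ_B ≈ 60.74°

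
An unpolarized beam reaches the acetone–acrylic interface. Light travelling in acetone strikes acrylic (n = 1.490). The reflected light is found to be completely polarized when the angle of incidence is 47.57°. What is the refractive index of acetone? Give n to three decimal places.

Brewster's law: tan θ_B = n₂/n₁ (light incident in acetone, refracted into acrylic).
n₁ = n₂ / tan θ_B = 1.490 / tan 47.57° = 1.362.

n ≈ 1.362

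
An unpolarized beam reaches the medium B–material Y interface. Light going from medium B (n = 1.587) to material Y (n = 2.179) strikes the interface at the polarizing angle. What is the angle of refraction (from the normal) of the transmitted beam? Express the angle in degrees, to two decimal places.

θ_t ≈ 36.07°

tan θ_B = n₂/n₁ = 2.179/1.587 = 1.3730, so θ_B = 53.93°.
Since θ_B + θ_t = 90° at Brewster incidence, θ_t = 90° − 53.93° = 36.07°.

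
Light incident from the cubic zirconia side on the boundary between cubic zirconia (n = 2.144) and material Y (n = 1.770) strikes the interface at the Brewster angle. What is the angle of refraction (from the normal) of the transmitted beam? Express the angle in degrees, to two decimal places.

θ_t ≈ 50.46°

tan θ_B = n₂/n₁ = 1.770/2.144 = 0.8256, so θ_B = 39.54°.
At Brewster's angle the reflected and refracted rays are perpendicular, so θ_t = 90° − θ_B = 90° − 39.54° = 50.46°.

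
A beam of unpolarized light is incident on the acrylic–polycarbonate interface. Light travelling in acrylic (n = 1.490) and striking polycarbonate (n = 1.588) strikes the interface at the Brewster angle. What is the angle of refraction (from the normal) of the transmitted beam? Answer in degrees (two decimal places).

θ_t ≈ 43.18°

tan θ_B = n₂/n₁ = 1.588/1.490 = 1.0658, so θ_B = 46.82°.
Since θ_B + θ_t = 90° at Brewster incidence, θ_t = 90° − 46.82° = 43.18°.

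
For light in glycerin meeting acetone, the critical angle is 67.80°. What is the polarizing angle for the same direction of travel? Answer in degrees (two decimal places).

θ_B ≈ 42.80°

At the critical angle sin θ_c = n₂/n₁, giving n₂/n₁ = sin 67.80° = 0.9259.
Then tan θ_B = n₂/n₁ = 0.9259, so θ_B = arctan 0.9259 = 42.80°.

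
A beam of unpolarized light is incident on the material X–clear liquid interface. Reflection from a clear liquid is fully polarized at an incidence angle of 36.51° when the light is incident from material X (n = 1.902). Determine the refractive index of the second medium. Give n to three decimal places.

Brewster's law: tan θ_B = n₂/n₁ (light incident in material X, refracted into a clear liquid).
n₂ = n₁ tan θ_B = 1.902 × tan 36.51° = 1.408.

n ≈ 1.408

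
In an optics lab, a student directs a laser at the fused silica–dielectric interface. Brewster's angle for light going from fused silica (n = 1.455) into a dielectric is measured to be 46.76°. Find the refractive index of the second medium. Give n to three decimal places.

Full polarization of the reflected beam means tan θ_B = n₂/n₁, where n₁ is the incident medium (fused silica).
n₂ = n₁ tan θ_B = 1.455 × tan 46.76° = 1.547.

n ≈ 1.547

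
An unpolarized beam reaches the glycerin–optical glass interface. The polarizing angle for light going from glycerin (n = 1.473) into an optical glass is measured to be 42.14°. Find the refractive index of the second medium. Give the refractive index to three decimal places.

At the polarizing angle, tan θ_B = n₂/n₁ with n₁ on the incident side (glycerin) and n₂ on the transmitted side (an optical glass).
n₂ = n₁ tan θ_B = 1.473 × tan 42.14° = 1.333.

n ≈ 1.333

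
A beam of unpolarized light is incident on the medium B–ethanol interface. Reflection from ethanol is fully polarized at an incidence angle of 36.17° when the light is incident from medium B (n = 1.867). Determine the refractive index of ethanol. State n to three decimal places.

Brewster's law: tan θ_B = n₂/n₁ (light incident in medium B, refracted into ethanol).
n₂ = n₁ tan θ_B = 1.867 × tan 36.17° = 1.365.

n ≈ 1.365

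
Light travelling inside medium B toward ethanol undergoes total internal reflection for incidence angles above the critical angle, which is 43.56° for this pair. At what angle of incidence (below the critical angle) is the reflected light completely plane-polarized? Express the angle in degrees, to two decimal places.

θ_B ≈ 34.57°

sin θ_c = n₂/n₁, so n₂/n₁ = sin 43.56° = 0.6891.
Brewster: tan θ_B = n₂/n₁ = 0.6891.
θ_B = arctan(0.6891) = 34.57°.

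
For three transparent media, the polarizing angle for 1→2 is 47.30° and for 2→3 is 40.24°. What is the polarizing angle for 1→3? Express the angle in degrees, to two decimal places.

θ_B ≈ 42.52°

tan θ_B(1→2) = n₂/n₁ = tan 47.30° = 1.0837.
tan θ_B(2→3) = n₃/n₂ = tan 40.24° = 0.8463.
Multiplying, n₃/n₁ = 1.0837 × 0.8463 = 0.9171, and θ_B(1→3) = arctan 0.9171 = 42.52°.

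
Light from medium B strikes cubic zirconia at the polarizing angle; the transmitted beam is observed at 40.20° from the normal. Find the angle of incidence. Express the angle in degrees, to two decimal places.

Brewster's condition makes the reflected and refracted beams perpendicular: θ_B + θ_t = 90°.
So θ_B = 90° − θ_t = 90° − 40.20° = 49.80°.

θ_B ≈ 49.80°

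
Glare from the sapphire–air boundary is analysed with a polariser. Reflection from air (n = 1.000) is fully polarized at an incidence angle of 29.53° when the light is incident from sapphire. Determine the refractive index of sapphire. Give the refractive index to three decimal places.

At the Brewster angle, tan θ_B = n₂/n₁ with n₁ on the incident side (sapphire) and n₂ on the transmitted side (air).
n₁ = n₂ / tan θ_B = 1.000 / tan 29.53° = 1.765.

n ≈ 1.765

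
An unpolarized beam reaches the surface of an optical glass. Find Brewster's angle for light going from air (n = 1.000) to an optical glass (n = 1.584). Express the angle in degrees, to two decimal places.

θ_B ≈ 57.74°

Brewster's condition: tan θ_B = n₂/n₁ = 1.584/1.000 = 1.5840.
So θ_B = arctan 1.5840 = 57.74°.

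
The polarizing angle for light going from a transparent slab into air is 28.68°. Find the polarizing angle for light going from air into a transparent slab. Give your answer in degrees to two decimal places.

θ_B' ≈ 61.32°

Reversing the direction swaps n₁ and n₂, so tan θ_B' = 1/tan θ_B and θ_B' = 90° − θ_B.
Hence θ_B' = 90° − 28.68° = 61.32°.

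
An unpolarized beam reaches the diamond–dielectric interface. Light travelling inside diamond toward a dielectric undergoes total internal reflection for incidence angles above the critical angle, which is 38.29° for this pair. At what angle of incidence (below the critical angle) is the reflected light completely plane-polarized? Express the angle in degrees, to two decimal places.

θ_B ≈ 31.78°

At the critical angle sin θ_c = n₂/n₁, giving n₂/n₁ = sin 38.29° = 0.6196.
Then tan θ_B = n₂/n₁ = 0.6196, so θ_B = arctan 0.6196 = 31.78°.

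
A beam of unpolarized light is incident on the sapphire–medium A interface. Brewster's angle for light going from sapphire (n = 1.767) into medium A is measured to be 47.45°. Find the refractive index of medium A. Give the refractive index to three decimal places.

n ≈ 1.925

Brewster's law: tan θ_B = n₂/n₁ (light incident in sapphire, refracted into medium A).
n₂ = n₁ tan θ_B = 1.767 × tan 47.45° = 1.925.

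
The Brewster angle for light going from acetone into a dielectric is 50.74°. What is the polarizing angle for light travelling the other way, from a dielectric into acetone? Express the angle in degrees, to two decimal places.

The two Brewster angles are complementary: θ_B' = 90° − θ_B = 90° − 50.74° = 39.26°.

θ_B' ≈ 39.26°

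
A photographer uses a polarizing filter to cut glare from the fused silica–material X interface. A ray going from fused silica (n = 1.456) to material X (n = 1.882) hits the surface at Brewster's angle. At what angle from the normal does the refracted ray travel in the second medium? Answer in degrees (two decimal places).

First find Brewster's angle: tan θ_B = 1.882/1.456 = 1.2926, giving θ_B = 52.27°.
At Brewster's angle the reflected and refracted rays are perpendicular, so θ_t = 90° − θ_B = 90° − 52.27° = 37.73°.

θ_t ≈ 37.73°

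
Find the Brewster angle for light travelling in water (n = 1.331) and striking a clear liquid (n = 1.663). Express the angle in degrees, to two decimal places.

θ_B ≈ 51.33°

The reflected p-component vanishes when tan θ_B = n₂/n₁.
Brewster's condition: tan θ_B = n₂/n₁ = 1.663/1.331 = 1.2494.
θ_B = arctan(1.2494) = 51.33°.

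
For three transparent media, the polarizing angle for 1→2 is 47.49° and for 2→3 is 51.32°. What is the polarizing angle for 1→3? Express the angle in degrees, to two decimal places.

tan θ_B(1→2) = n₂/n₁ = tan 47.49° = 1.0909.
tan θ_B(2→3) = n₃/n₂ = tan 51.32° = 1.2491.
n₃/n₁ = 1.3627. Then tan θ_B(1→3) = n₃/n₁, so θ_B(1→3) = arctan(1.3627) = 53.73°.

θ_B ≈ 53.73°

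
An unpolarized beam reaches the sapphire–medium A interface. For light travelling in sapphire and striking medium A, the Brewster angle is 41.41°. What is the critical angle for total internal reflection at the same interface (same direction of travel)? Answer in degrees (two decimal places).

θ_c ≈ 61.88°

n₂/n₁ = tan 41.41° = 0.8819; the critical angle satisfies sin θ_c = n₂/n₁.
θ_c = arcsin(0.8819) = 61.88°.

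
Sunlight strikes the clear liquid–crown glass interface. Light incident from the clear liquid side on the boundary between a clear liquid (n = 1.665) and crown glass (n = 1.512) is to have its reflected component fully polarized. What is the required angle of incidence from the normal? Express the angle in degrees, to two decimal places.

θ_B ≈ 42.24°

At Brewster's angle the reflected and refracted rays are perpendicular, which with Snell's law gives tan θ_B = n₂/n₁.
tan θ_B = n₂/n₁ = 1.512/1.665 = 0.9081.
θ_B = arctan(0.9081) = 42.24°.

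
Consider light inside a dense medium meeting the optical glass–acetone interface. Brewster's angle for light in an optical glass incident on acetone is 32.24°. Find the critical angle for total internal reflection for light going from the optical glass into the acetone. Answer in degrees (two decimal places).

θ_c ≈ 39.10°

n₂/n₁ = tan 32.24° = 0.6307; the critical angle satisfies sin θ_c = n₂/n₁.
θ_c = arcsin(0.6307) = 39.10°.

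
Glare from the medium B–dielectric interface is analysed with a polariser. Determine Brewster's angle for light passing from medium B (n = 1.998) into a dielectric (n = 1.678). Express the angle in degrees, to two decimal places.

θ_B ≈ 40.02°

tan θ_B = n₂/n₁ = 1.678/1.998 = 0.8398.
θ_B = arctan(0.8398) = 40.02°.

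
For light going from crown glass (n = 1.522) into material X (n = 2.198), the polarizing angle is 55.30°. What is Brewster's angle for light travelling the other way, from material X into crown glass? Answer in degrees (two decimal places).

θ_B' ≈ 34.70°

Reversing the direction swaps n₁ and n₂, so tan θ_B' = 1/tan θ_B and θ_B' = 90° − θ_B.
Hence θ_B' = 90° − 55.30° = 34.70°.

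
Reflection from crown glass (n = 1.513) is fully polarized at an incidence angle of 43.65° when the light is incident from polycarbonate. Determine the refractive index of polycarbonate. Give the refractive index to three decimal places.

n ≈ 1.586

Brewster's law: tan θ_B = n₂/n₁ (light incident in polycarbonate, refracted into crown glass).
n₁ = n₂ / tan θ_B = 1.513 / tan 43.65° = 1.586.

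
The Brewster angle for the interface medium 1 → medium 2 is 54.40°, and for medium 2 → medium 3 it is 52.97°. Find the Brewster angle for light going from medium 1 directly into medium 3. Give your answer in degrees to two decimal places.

θ_B ≈ 61.63°

tan θ_B(1→2) = n₂/n₁ = tan 54.40° = 1.3968.
tan θ_B(2→3) = n₃/n₂ = tan 52.97° = 1.3256.
Multiplying, n₃/n₁ = 1.3968 × 1.3256 = 1.8516, and θ_B(1→3) = arctan 1.8516 = 61.63°.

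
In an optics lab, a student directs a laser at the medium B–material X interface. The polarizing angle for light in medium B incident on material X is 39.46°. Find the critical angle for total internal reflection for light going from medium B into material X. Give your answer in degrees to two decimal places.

From Brewster, n₂/n₁ = tan θ_B = tan 39.46° = 0.8232.
Then sin θ_c = n₂/n₁ = 0.8232, so θ_c = arcsin 0.8232 = 55.40°.

θ_c ≈ 55.40°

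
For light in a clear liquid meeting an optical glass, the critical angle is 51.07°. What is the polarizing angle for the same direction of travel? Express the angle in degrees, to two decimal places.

θ_B ≈ 37.88°

sin θ_c = n₂/n₁, so n₂/n₁ = sin 51.07° = 0.7779.
Brewster: tan θ_B = n₂/n₁ = 0.7779.
θ_B = arctan(0.7779) = 37.88°.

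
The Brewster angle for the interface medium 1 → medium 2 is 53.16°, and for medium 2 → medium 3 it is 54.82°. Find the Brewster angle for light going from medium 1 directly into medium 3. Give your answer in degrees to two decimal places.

θ_B ≈ 62.16°

n₂/n₁ = tan 53.16° = 1.3348 and n₃/n₂ = tan 54.82° = 1.4186.
So n₃/n₁ = (n₂/n₁)(n₃/n₂) = 1.3348 × 1.4186 = 1.8936.
θ_B(1→3) = arctan(1.8936) = 62.16°.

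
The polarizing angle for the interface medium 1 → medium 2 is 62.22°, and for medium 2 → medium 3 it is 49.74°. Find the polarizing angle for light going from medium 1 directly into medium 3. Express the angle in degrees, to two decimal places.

θ_B ≈ 65.96°

tan θ_B(1→2) = n₂/n₁ = tan 62.22° = 1.8983.
tan θ_B(2→3) = n₃/n₂ = tan 49.74° = 1.1808.
So n₃/n₁ = (n₂/n₁)(n₃/n₂) = 1.8983 × 1.1808 = 2.2415.
θ_B(1→3) = arctan(2.2415) = 65.96°.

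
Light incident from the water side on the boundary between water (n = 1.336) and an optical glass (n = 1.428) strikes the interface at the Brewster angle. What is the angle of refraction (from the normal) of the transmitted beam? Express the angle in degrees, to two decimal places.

First find Brewster's angle: tan θ_B = 1.428/1.336 = 1.0689, giving θ_B = 46.91°.
Since θ_B + θ_t = 90° at Brewster incidence, θ_t = 90° − 46.91° = 43.09°.

θ_t ≈ 43.09°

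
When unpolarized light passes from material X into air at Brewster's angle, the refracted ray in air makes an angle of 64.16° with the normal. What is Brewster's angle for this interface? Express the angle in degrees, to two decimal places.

θ_B ≈ 25.84°

Since the reflected and refracted rays are at right angles at the polarizing angle, θ_B + θ_t = 90°.
θ_B = 90° − 64.16° = 25.84°.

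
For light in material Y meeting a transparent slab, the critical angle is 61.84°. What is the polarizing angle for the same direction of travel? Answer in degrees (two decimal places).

At the critical angle sin θ_c = n₂/n₁, giving n₂/n₁ = sin 61.84° = 0.8816.
Then tan θ_B = n₂/n₁ = 0.8816, so θ_B = arctan 0.8816 = 41.40°.

θ_B ≈ 41.40°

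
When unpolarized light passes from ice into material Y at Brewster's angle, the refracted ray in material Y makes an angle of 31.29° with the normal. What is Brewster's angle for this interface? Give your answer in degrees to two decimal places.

Since the reflected and refracted rays are at right angles at the polarizing angle, θ_B + θ_t = 90°.
θ_B = 90° − 31.29° = 58.71°.

θ_B ≈ 58.71°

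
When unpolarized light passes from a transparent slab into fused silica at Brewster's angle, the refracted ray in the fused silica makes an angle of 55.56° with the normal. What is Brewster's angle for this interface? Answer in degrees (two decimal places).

θ_B ≈ 34.44°

Brewster's condition makes the reflected and refracted beams perpendicular: θ_B + θ_t = 90°.
θ_B = 90° − 55.56° = 34.44°.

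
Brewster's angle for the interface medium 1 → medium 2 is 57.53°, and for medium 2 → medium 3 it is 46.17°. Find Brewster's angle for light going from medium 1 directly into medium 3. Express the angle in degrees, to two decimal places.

Each Brewster angle gives a ratio: n₂/n₁ = tan 57.53° = 1.5715, n₃/n₂ = tan 46.17° = 1.0417.
n₃/n₁ = 1.6370. Then tan θ_B(1→3) = n₃/n₁, so θ_B(1→3) = arctan(1.6370) = 58.58°.

θ_B ≈ 58.58°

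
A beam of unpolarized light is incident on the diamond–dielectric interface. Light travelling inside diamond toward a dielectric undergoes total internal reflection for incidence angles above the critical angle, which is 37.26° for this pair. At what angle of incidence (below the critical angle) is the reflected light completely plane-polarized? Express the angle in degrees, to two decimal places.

sin θ_c = n₂/n₁, so n₂/n₁ = sin 37.26° = 0.6054.
Brewster: tan θ_B = n₂/n₁ = 0.6054.
θ_B = arctan(0.6054) = 31.19°.

θ_B ≈ 31.19°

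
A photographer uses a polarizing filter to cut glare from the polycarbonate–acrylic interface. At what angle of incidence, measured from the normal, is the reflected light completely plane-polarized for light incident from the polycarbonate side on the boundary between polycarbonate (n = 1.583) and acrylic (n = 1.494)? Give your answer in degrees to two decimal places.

θ_B ≈ 43.34°

Here n₂/n₁ = 1.494/1.583 = 0.9438, and Brewster's law gives tan θ_B = n₂/n₁.
So θ_B = arctan 0.9438 = 43.34°.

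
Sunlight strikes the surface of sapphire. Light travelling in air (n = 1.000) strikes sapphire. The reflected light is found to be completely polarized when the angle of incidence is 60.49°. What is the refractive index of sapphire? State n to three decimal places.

Brewster's law: tan θ_B = n₂/n₁ (light incident in air, refracted into sapphire).
n₂ = n₁ tan θ_B = 1.000 × tan 60.49° = 1.767.

n ≈ 1.767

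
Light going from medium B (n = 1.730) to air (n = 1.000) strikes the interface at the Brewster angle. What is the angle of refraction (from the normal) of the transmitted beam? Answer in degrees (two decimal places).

θ_t ≈ 59.97°

θ_B = arctan(n₂/n₁) = arctan(1.000/1.730) = 30.03°.
Since θ_B + θ_t = 90° at Brewster incidence, θ_t = 90° − 30.03° = 59.97°.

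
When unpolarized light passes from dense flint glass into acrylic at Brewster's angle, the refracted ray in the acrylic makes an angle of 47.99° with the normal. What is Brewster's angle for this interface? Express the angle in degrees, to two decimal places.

θ_B ≈ 42.01°

Since the reflected and refracted rays are at right angles at the polarizing angle, θ_B + θ_t = 90°.
θ_B = 90° − 47.99° = 42.01°.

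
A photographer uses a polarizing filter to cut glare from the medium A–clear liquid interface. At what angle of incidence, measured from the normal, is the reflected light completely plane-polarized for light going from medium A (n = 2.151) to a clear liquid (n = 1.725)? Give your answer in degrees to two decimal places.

The reflected p-component vanishes when tan θ_B = n₂/n₁.
Here n₂/n₁ = 1.725/2.151 = 0.8020, and Brewster's law gives tan θ_B = n₂/n₁.
So θ_B = arctan 0.8020 = 38.73°.

θ_B ≈ 38.73°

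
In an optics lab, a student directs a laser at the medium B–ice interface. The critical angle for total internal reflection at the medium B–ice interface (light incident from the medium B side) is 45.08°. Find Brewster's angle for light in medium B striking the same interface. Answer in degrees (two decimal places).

θ_B ≈ 35.30°

sin θ_c = n₂/n₁, so n₂/n₁ = sin 45.08° = 0.7081.
Brewster: tan θ_B = n₂/n₁ = 0.7081.
θ_B = arctan(0.7081) = 35.30°.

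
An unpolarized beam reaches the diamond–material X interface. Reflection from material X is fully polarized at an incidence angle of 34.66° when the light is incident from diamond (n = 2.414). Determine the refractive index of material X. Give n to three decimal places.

n ≈ 1.669

Full polarization of the reflected beam means tan θ_B = n₂/n₁, where n₁ is the incident medium (diamond).
n₂ = n₁ tan θ_B = 2.414 × tan 34.66° = 1.669.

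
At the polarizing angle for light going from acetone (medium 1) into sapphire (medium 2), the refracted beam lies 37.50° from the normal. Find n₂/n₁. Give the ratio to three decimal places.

θ_B + θ_t = 90°, so θ_B = 90° − 37.50° = 52.50°.
Then n₂/n₁ = tan θ_B = tan 52.50° = 1.303.

n₂/n₁ ≈ 1.303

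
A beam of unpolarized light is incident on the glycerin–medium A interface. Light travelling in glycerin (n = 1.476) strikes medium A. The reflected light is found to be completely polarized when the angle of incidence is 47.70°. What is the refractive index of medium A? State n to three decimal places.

Full polarization of the reflected beam means tan θ_B = n₂/n₁, where n₁ is the incident medium (glycerin).
n₂ = n₁ tan θ_B = 1.476 × tan 47.70° = 1.622.

n ≈ 1.622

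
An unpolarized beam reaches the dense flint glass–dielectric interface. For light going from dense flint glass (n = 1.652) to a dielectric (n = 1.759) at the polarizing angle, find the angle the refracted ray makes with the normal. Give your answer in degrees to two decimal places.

tan θ_B = n₂/n₁ = 1.759/1.652 = 1.0648, so θ_B = 46.80°.
Since θ_B + θ_t = 90° at Brewster incidence, θ_t = 90° − 46.80° = 43.20°.

θ_t ≈ 43.20°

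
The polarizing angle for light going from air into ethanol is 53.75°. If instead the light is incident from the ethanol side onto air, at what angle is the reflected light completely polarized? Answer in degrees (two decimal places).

tan θ_B' = n₁/n₂ = 1/tan θ_B, so θ_B' = 90° − θ_B.
θ_B' = 90° − 53.75° = 36.25°.

θ_B' ≈ 36.25°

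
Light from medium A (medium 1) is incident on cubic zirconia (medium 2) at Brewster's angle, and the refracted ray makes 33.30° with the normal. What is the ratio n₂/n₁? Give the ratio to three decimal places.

n₂/n₁ ≈ 1.522

At Brewster incidence θ_B = 90° − θ_t = 90° − 33.30° = 56.70°.
Then n₂/n₁ = tan θ_B = tan 56.70° = 1.522.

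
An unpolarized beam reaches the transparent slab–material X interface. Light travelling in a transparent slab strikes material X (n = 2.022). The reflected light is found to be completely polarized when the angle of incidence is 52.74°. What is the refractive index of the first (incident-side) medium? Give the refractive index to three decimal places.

Full polarization of the reflected beam means tan θ_B = n₂/n₁, where n₁ is the incident medium (a transparent slab).
n₁ = n₂ / tan θ_B = 2.022 / tan 52.74° = 1.538.

n ≈ 1.538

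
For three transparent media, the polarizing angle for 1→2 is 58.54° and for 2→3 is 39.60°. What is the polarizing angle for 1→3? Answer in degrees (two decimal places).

θ_B ≈ 53.51°

Each Brewster angle gives a ratio: n₂/n₁ = tan 58.54° = 1.6344, n₃/n₂ = tan 39.60° = 0.8273.
n₃/n₁ = 1.3521. Then tan θ_B(1→3) = n₃/n₁, so θ_B(1→3) = arctan(1.3521) = 53.51°.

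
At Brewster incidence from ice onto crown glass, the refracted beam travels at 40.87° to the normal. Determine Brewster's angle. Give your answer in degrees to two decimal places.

At Brewster's angle the reflected and refracted rays are perpendicular, so θ_B + θ_t = 90°.
So θ_B = 90° − θ_t = 90° − 40.87° = 49.13°.

θ_B ≈ 49.13°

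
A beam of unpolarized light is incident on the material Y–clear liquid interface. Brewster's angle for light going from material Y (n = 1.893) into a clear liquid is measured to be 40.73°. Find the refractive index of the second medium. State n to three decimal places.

At Brewster's angle, tan θ_B = n₂/n₁ with n₁ on the incident side (material Y) and n₂ on the transmitted side (a clear liquid).
n₂ = n₁ tan θ_B = 1.893 × tan 40.73° = 1.630.

n ≈ 1.630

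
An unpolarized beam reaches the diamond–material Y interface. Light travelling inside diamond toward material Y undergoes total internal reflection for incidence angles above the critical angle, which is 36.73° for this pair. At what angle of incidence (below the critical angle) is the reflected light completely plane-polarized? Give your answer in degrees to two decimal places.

θ_B ≈ 30.88°

sin θ_c = n₂/n₁, so n₂/n₁ = sin 36.73° = 0.5980.
Brewster: tan θ_B = n₂/n₁ = 0.5980.
θ_B = arctan(0.5980) = 30.88°.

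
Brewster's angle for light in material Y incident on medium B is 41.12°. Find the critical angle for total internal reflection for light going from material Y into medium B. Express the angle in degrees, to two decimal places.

n₂/n₁ = tan 41.12° = 0.8730; the critical angle satisfies sin θ_c = n₂/n₁.
θ_c = arcsin(0.8730) = 60.81°.

θ_c ≈ 60.81°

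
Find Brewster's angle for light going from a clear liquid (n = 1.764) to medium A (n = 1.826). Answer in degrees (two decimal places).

The reflected p-component vanishes when tan θ_B = n₂/n₁.
tan θ_B = n₂/n₁ = 1.826/1.764 = 1.0351.
So θ_B = arctan 1.0351 = 45.99°.

θ_B ≈ 45.99°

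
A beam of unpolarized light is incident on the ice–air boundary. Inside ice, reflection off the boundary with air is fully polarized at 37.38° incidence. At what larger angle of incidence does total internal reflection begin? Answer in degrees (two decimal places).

θ_c ≈ 49.82°

From Brewster, n₂/n₁ = tan θ_B = tan 37.38° = 0.7640.
Then sin θ_c = n₂/n₁ = 0.7640, so θ_c = arcsin 0.7640 = 49.82°.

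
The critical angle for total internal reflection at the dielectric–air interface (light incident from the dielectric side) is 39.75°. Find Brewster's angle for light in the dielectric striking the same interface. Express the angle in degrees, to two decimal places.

θ_B ≈ 32.60°

At the critical angle sin θ_c = n₂/n₁, giving n₂/n₁ = sin 39.75° = 0.6394.
Then tan θ_B = n₂/n₁ = 0.6394, so θ_B = arctan 0.6394 = 32.60°.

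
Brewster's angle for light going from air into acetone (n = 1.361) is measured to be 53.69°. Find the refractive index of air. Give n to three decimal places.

Brewster's law: tan θ_B = n₂/n₁ (light incident in air, refracted into acetone).
n₁ = n₂ / tan θ_B = 1.361 / tan 53.69° = 1.000.

n ≈ 1.000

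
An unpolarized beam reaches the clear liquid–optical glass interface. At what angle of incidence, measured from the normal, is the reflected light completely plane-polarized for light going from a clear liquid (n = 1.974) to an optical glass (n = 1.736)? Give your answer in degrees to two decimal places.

Brewster's condition: tan θ_B = n₂/n₁ = 1.736/1.974 = 0.8794.
So θ_B = arctan 0.8794 = 41.33°.

θ_B ≈ 41.33°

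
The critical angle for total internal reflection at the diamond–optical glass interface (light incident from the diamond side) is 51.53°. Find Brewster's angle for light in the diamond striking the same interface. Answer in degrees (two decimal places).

θ_B ≈ 38.06°

sin θ_c = n₂/n₁, so n₂/n₁ = sin 51.53° = 0.7829.
Brewster: tan θ_B = n₂/n₁ = 0.7829.
θ_B = arctan(0.7829) = 38.06°.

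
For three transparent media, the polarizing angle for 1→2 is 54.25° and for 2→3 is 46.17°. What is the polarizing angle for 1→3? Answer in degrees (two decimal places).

tan θ_B(1→2) = n₂/n₁ = tan 54.25° = 1.3891.
tan θ_B(2→3) = n₃/n₂ = tan 46.17° = 1.0417.
n₃/n₁ = 1.4470. Then tan θ_B(1→3) = n₃/n₁, so θ_B(1→3) = arctan(1.4470) = 55.35°.

θ_B ≈ 55.35°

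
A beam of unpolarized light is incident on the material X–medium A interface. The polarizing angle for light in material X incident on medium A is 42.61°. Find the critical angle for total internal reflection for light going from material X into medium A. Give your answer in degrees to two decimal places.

tan θ_B = n₂/n₁ = tan 42.61° = 0.9199.
Total internal reflection: sin θ_c = n₂/n₁ = 0.9199.
θ_c = arcsin(0.9199) = 66.91°.

θ_c ≈ 66.91°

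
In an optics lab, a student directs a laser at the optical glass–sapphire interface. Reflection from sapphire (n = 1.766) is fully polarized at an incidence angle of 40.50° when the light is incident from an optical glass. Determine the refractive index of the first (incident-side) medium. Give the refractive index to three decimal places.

Brewster's law: tan θ_B = n₂/n₁ (light incident in an optical glass, refracted into sapphire).
n₁ = n₂ / tan θ_B = 1.766 / tan 40.50° = 2.068.

n ≈ 2.068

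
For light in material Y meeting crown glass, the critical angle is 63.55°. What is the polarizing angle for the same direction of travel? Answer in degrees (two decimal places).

θ_B ≈ 41.84°

At the critical angle sin θ_c = n₂/n₁, giving n₂/n₁ = sin 63.55° = 0.8953.
Then tan θ_B = n₂/n₁ = 0.8953, so θ_B = arctan 0.8953 = 41.84°.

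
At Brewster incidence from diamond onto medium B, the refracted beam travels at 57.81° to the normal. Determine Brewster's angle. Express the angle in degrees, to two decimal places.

θ_B ≈ 32.19°

Since the reflected and refracted rays are at right angles at the polarizing angle, θ_B + θ_t = 90°.
So θ_B = 90° − θ_t = 90° − 57.81° = 32.19°.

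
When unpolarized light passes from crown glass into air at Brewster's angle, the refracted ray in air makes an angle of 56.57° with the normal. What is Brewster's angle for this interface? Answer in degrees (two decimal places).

θ_B ≈ 33.43°

At Brewster's angle the reflected and refracted rays are perpendicular, so θ_B + θ_t = 90°.
So θ_B = 90° − θ_t = 90° − 56.57° = 33.43°.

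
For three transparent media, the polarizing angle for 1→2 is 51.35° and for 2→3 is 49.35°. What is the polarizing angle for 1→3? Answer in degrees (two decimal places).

θ_B ≈ 55.52°

n₂/n₁ = tan 51.35° = 1.2504 and n₃/n₂ = tan 49.35° = 1.1647.
n₃/n₁ = 1.4563. Then tan θ_B(1→3) = n₃/n₁, so θ_B(1→3) = arctan(1.4563) = 55.52°.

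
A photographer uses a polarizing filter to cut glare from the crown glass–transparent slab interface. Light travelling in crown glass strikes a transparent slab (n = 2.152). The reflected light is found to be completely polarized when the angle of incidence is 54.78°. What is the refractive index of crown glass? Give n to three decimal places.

Full polarization of the reflected beam means tan θ_B = n₂/n₁, where n₁ is the incident medium (crown glass).
n₁ = n₂ / tan θ_B = 2.152 / tan 54.78° = 1.519.

n ≈ 1.519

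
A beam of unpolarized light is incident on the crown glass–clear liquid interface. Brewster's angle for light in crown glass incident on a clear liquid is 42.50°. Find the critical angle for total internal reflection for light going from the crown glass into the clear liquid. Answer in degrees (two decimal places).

n₂/n₁ = tan 42.50° = 0.9163; the critical angle satisfies sin θ_c = n₂/n₁.
θ_c = arcsin(0.9163) = 66.40°.

θ_c ≈ 66.40°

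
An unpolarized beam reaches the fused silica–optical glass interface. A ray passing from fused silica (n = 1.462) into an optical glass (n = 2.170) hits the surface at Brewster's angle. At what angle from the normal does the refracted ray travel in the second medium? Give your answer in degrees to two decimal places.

First find Brewster's angle: tan θ_B = 2.170/1.462 = 1.4843, giving θ_B = 56.03°.
At Brewster's angle the reflected and refracted rays are perpendicular, so θ_t = 90° − θ_B = 90° − 56.03° = 33.97°.

θ_t ≈ 33.97°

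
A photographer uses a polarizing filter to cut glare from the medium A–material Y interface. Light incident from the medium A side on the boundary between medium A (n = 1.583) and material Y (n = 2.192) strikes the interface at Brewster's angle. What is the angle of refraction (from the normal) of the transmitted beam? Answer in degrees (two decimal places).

First find Brewster's angle: tan θ_B = 2.192/1.583 = 1.3847, giving θ_B = 54.16°.
At Brewster's angle the reflected and refracted rays are perpendicular, so θ_t = 90° − θ_B = 90° − 54.16° = 35.84°.

θ_t ≈ 35.84°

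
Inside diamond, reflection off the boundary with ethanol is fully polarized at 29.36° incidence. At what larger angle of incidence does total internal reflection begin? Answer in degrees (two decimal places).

n₂/n₁ = tan 29.36° = 0.5626; the critical angle satisfies sin θ_c = n₂/n₁.
θ_c = arcsin(0.5626) = 34.23°.

θ_c ≈ 34.23°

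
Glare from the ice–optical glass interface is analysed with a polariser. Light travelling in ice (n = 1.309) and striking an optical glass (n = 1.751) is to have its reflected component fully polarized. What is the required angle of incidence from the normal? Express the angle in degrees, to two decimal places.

At Brewster's angle the reflected and refracted rays are perpendicular, which with Snell's law gives tan θ_B = n₂/n₁.
tan θ_B = n₂/n₁ = 1.751/1.309 = 1.3377.
θ_B = arctan(1.3377) = 53.22°.

θ_B ≈ 53.22°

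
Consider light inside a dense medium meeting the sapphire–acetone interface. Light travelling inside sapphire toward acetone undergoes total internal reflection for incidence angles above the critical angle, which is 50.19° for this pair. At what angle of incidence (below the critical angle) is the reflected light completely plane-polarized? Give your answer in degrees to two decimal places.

sin θ_c = n₂/n₁, so n₂/n₁ = sin 50.19° = 0.7682.
Brewster: tan θ_B = n₂/n₁ = 0.7682.
θ_B = arctan(0.7682) = 37.53°.

θ_B ≈ 37.53°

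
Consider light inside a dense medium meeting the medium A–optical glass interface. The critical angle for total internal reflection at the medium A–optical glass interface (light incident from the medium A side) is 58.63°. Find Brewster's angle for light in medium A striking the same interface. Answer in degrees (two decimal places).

θ_B ≈ 40.49°

sin θ_c = n₂/n₁, so n₂/n₁ = sin 58.63° = 0.8538.
Brewster: tan θ_B = n₂/n₁ = 0.8538.
θ_B = arctan(0.8538) = 40.49°.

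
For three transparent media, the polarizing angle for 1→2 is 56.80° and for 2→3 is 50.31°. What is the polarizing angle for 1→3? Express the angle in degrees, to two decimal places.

Each Brewster angle gives a ratio: n₂/n₁ = tan 56.80° = 1.5282, n₃/n₂ = tan 50.31° = 1.2049.
Multiplying, n₃/n₁ = 1.5282 × 1.2049 = 1.8413, and θ_B(1→3) = arctan 1.8413 = 61.49°.

θ_B ≈ 61.49°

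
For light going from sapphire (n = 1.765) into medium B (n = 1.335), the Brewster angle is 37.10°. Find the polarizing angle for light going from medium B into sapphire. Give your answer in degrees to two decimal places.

The two Brewster angles are complementary: θ_B' = 90° − θ_B = 90° − 37.10° = 52.90°.

θ_B' ≈ 52.90°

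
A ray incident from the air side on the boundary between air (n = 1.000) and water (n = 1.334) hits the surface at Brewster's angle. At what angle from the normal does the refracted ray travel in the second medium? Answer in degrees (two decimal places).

θ_t ≈ 36.86°

tan θ_B = n₂/n₁ = 1.334/1.000 = 1.3340, so θ_B = 53.14°.
Since θ_B + θ_t = 90° at Brewster incidence, θ_t = 90° − 53.14° = 36.86°.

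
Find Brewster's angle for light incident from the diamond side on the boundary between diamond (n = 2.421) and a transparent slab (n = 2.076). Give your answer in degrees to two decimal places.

Here n₂/n₁ = 2.076/2.421 = 0.8575, and Brewster's law gives tan θ_B = n₂/n₁. Taking the arctangent, θ_B = 40.61°.

θ_B ≈ 40.61°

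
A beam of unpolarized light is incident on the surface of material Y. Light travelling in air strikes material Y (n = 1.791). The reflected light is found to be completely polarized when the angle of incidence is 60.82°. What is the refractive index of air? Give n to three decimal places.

Full polarization of the reflected beam means tan θ_B = n₂/n₁, where n₁ is the incident medium (air).
n₁ = n₂ / tan θ_B = 1.791 / tan 60.82° = 1.000.

n ≈ 1.000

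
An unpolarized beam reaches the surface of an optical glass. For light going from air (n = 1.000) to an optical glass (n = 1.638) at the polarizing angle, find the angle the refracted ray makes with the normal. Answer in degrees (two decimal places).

θ_t ≈ 31.40°

θ_B = arctan(n₂/n₁) = arctan(1.638/1.000) = 58.60°.
The refracted ray is perpendicular to the reflected ray, so θ_t = 90° − θ_B = 31.40°.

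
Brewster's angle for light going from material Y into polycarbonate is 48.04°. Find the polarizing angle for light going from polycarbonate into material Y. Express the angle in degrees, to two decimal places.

Reversing the direction swaps n₁ and n₂, so tan θ_B' = 1/tan θ_B and θ_B' = 90° − θ_B.
Hence θ_B' = 90° − 48.04° = 41.96°.

θ_B' ≈ 41.96°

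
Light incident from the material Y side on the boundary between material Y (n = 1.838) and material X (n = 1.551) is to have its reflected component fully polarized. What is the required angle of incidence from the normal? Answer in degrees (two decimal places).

θ_B ≈ 40.16°

The reflected p-component vanishes when tan θ_B = n₂/n₁.
Brewster's condition: tan θ_B = n₂/n₁ = 1.551/1.838 = 0.8439.
θ_B = arctan(0.8439) = 40.16°.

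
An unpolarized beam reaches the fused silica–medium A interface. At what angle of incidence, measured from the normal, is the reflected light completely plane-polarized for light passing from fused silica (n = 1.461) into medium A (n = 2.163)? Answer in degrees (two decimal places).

θ_B ≈ 55.96°

At Brewster's angle the reflected and refracted rays are perpendicular, which with Snell's law gives tan θ_B = n₂/n₁.
Here n₂/n₁ = 2.163/1.461 = 1.4805, and Brewster's law gives tan θ_B = n₂/n₁.
So θ_B = arctan 1.4805 = 55.96°.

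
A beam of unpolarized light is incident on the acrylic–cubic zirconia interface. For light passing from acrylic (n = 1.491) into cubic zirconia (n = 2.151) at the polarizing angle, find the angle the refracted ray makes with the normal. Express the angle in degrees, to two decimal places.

tan θ_B = n₂/n₁ = 2.151/1.491 = 1.4427, so θ_B = 55.27°.
At Brewster's angle the reflected and refracted rays are perpendicular, so θ_t = 90° − θ_B = 90° − 55.27° = 34.73°.

θ_t ≈ 34.73°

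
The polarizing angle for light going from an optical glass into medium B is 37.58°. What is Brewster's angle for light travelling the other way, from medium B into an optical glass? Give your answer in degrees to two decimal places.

θ_B' ≈ 52.42°

The two Brewster angles are complementary: θ_B' = 90° − θ_B = 90° − 37.58° = 52.42°.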